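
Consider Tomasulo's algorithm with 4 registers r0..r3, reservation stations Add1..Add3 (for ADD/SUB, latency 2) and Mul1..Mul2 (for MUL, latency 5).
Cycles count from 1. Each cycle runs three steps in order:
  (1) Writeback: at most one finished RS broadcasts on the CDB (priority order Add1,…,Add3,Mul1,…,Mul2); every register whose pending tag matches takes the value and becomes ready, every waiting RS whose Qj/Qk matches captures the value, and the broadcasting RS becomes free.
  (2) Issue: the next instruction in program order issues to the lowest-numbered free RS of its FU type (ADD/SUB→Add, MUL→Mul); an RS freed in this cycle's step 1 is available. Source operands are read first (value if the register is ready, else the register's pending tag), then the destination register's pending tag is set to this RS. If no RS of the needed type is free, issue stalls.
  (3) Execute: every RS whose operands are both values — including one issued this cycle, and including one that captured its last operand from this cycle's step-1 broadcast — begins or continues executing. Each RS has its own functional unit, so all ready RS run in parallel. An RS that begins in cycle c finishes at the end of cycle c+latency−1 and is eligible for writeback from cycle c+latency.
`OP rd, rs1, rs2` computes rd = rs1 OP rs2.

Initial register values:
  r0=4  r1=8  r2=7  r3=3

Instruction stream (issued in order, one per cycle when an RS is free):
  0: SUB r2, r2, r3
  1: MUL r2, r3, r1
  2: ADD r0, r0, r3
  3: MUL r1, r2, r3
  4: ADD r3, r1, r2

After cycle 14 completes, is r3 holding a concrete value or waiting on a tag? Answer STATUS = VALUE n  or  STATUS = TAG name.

c1: issue SUB r2<-Add1 | r0:4,r1:8,r2:Add1,r3:3
c2: issue MUL r2<-Mul1 | r0:4,r1:8,r2:Mul1,r3:3
c3: CDB Add1=4; issue ADD r0<-Add1 | r0:Add1,r1:8,r2:Mul1,r3:3
c4: issue MUL r1<-Mul2 | r0:Add1,r1:Mul2,r2:Mul1,r3:3
c5: CDB Add1=7; issue ADD r3<-Add1 | r0:7,r1:Mul2,r2:Mul1,r3:Add1
c6: - | r0:7,r1:Mul2,r2:Mul1,r3:Add1
c7: CDB Mul1=24 | r0:7,r1:Mul2,r2:24,r3:Add1
c8: - | r0:7,r1:Mul2,r2:24,r3:Add1
c9: - | r0:7,r1:Mul2,r2:24,r3:Add1
c10: - | r0:7,r1:Mul2,r2:24,r3:Add1
c11: - | r0:7,r1:Mul2,r2:24,r3:Add1
c12: CDB Mul2=72 | r0:7,r1:72,r2:24,r3:Add1
c13: - | r0:7,r1:72,r2:24,r3:Add1
c14: CDB Add1=96 | r0:7,r1:72,r2:24,r3:96

STATUS = VALUE 96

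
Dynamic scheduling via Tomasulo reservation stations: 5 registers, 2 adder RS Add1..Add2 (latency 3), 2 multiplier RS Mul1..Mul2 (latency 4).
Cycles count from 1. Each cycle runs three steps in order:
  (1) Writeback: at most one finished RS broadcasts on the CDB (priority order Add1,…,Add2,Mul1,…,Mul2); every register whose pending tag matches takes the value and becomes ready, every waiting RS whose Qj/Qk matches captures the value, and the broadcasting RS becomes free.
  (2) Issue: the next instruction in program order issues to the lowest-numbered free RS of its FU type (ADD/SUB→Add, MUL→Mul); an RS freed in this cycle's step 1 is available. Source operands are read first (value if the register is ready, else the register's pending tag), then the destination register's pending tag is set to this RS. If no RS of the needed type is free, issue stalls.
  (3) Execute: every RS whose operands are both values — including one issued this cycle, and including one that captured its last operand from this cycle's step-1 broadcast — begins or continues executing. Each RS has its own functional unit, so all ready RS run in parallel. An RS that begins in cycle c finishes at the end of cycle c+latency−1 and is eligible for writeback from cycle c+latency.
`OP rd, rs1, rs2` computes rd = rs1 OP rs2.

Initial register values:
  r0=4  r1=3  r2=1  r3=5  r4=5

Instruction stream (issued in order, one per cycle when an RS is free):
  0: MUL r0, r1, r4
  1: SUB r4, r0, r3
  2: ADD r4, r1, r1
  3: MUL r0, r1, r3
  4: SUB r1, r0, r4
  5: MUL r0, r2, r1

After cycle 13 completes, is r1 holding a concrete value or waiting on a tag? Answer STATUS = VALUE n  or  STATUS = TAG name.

STATUS = VALUE 9

c1: issue MUL r0<-Mul1 | r0:Mul1,r1:3,r2:1,r3:5,r4:5
c2: issue SUB r4<-Add1 | r0:Mul1,r1:3,r2:1,r3:5,r4:Add1
c3: issue ADD r4<-Add2 | r0:Mul1,r1:3,r2:1,r3:5,r4:Add2
c4: issue MUL r0<-Mul2 | r0:Mul2,r1:3,r2:1,r3:5,r4:Add2
c5: CDB Mul1=15; stall | r0:Mul2,r1:3,r2:1,r3:5,r4:Add2
c6: CDB Add2=6; issue SUB r1<-Add2 | r0:Mul2,r1:Add2,r2:1,r3:5,r4:6
c7: issue MUL r0<-Mul1 | r0:Mul1,r1:Add2,r2:1,r3:5,r4:6
c8: CDB Add1=10 | r0:Mul1,r1:Add2,r2:1,r3:5,r4:6
c9: CDB Mul2=15 | r0:Mul1,r1:Add2,r2:1,r3:5,r4:6
c10: - | r0:Mul1,r1:Add2,r2:1,r3:5,r4:6
c11: - | r0:Mul1,r1:Add2,r2:1,r3:5,r4:6
c12: CDB Add2=9 | r0:Mul1,r1:9,r2:1,r3:5,r4:6
c13: - | r0:Mul1,r1:9,r2:1,r3:5,r4:6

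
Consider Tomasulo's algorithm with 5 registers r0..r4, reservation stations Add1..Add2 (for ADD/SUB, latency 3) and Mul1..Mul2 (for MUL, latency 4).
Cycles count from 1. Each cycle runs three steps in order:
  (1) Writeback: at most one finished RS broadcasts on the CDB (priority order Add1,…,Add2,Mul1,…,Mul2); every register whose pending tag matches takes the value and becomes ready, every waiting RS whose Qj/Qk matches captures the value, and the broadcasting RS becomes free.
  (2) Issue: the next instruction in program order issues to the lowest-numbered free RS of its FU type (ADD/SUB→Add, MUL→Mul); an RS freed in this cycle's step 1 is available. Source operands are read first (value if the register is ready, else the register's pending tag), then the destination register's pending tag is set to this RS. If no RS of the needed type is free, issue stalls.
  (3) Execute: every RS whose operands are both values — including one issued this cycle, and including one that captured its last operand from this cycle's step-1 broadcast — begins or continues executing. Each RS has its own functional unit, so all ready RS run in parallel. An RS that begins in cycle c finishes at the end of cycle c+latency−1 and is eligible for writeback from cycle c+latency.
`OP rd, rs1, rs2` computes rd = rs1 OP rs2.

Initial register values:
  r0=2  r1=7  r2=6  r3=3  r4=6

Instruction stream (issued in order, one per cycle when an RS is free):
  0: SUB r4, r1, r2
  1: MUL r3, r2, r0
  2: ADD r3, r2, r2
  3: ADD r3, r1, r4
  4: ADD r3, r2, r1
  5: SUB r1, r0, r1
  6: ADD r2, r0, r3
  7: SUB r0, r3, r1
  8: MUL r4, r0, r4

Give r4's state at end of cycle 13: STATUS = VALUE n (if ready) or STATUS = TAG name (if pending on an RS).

STATUS = TAG Mul1

c1: issue SUB r4<-Add1 | r0:2,r1:7,r2:6,r3:3,r4:Add1
c2: issue MUL r3<-Mul1 | r0:2,r1:7,r2:6,r3:Mul1,r4:Add1
c3: issue ADD r3<-Add2 | r0:2,r1:7,r2:6,r3:Add2,r4:Add1
c4: CDB Add1=1; issue ADD r3<-Add1 | r0:2,r1:7,r2:6,r3:Add1,r4:1
c5: stall | r0:2,r1:7,r2:6,r3:Add1,r4:1
c6: CDB Add2=12; issue ADD r3<-Add2 | r0:2,r1:7,r2:6,r3:Add2,r4:1
c7: CDB Add1=8; issue SUB r1<-Add1 | r0:2,r1:Add1,r2:6,r3:Add2,r4:1
c8: CDB Mul1=12; stall | r0:2,r1:Add1,r2:6,r3:Add2,r4:1
c9: CDB Add2=13; issue ADD r2<-Add2 | r0:2,r1:Add1,r2:Add2,r3:13,r4:1
c10: CDB Add1=-5; issue SUB r0<-Add1 | r0:Add1,r1:-5,r2:Add2,r3:13,r4:1
c11: issue MUL r4<-Mul1 | r0:Add1,r1:-5,r2:Add2,r3:13,r4:Mul1
c12: CDB Add2=15 | r0:Add1,r1:-5,r2:15,r3:13,r4:Mul1
c13: CDB Add1=18 | r0:18,r1:-5,r2:15,r3:13,r4:Mul1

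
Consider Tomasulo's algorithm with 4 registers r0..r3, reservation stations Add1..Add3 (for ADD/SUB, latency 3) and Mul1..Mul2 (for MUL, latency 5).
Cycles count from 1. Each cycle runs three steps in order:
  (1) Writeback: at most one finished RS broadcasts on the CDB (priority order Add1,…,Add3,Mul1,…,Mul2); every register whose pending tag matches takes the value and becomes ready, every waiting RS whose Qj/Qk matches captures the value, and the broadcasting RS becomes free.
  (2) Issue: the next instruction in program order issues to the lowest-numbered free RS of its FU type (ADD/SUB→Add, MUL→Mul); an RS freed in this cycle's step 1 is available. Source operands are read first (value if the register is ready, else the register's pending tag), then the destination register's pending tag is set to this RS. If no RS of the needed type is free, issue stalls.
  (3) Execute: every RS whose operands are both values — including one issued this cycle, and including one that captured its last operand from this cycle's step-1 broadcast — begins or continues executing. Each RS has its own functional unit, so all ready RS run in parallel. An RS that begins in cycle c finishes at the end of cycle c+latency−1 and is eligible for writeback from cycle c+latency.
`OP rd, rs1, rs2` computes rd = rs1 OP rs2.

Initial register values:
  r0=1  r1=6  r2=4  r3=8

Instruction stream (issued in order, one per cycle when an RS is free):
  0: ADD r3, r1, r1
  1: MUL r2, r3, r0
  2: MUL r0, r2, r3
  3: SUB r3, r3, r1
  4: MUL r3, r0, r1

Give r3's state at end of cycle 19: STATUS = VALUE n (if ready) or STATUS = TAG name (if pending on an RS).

STATUS = VALUE 864

c1: issue ADD r3<-Add1 | r0:1,r1:6,r2:4,r3:Add1
c2: issue MUL r2<-Mul1 | r0:1,r1:6,r2:Mul1,r3:Add1
c3: issue MUL r0<-Mul2 | r0:Mul2,r1:6,r2:Mul1,r3:Add1
c4: CDB Add1=12; issue SUB r3<-Add1 | r0:Mul2,r1:6,r2:Mul1,r3:Add1
c5: stall | r0:Mul2,r1:6,r2:Mul1,r3:Add1
c6: stall | r0:Mul2,r1:6,r2:Mul1,r3:Add1
c7: CDB Add1=6; stall | r0:Mul2,r1:6,r2:Mul1,r3:6
c8: stall | r0:Mul2,r1:6,r2:Mul1,r3:6
c9: CDB Mul1=12; issue MUL r3<-Mul1 | r0:Mul2,r1:6,r2:12,r3:Mul1
c10: - | r0:Mul2,r1:6,r2:12,r3:Mul1
c11: - | r0:Mul2,r1:6,r2:12,r3:Mul1
c12: - | r0:Mul2,r1:6,r2:12,r3:Mul1
c13: - | r0:Mul2,r1:6,r2:12,r3:Mul1
c14: CDB Mul2=144 | r0:144,r1:6,r2:12,r3:Mul1
c15: - | r0:144,r1:6,r2:12,r3:Mul1
c16: - | r0:144,r1:6,r2:12,r3:Mul1
c17: - | r0:144,r1:6,r2:12,r3:Mul1
c18: - | r0:144,r1:6,r2:12,r3:Mul1
c19: CDB Mul1=864 | r0:144,r1:6,r2:12,r3:864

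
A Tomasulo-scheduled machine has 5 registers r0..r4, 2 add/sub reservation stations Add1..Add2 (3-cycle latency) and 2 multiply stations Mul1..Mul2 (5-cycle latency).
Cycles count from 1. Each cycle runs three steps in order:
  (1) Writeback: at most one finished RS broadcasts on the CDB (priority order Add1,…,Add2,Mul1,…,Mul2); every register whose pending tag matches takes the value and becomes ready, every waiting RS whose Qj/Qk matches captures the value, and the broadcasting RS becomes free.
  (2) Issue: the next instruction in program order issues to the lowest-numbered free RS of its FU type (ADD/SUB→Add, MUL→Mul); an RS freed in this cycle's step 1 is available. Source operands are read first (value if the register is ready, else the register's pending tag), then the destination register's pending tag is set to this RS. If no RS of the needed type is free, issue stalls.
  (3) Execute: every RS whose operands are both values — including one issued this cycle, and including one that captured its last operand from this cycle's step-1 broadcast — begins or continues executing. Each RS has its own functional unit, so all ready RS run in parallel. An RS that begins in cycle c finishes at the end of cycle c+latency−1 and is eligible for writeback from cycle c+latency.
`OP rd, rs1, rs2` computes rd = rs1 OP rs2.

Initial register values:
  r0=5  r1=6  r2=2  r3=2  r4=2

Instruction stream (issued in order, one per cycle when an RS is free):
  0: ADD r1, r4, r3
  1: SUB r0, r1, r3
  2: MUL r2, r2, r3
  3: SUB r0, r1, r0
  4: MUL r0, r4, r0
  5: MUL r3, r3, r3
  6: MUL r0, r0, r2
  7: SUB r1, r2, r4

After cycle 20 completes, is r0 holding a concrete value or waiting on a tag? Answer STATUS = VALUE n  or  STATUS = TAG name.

  c1: issue ADD r1<-Add1  regs: r0:5,r1:Add1,r2:2,r3:2,r4:2
  c2: issue SUB r0<-Add2  regs: r0:Add2,r1:Add1,r2:2,r3:2,r4:2
  c3: issue MUL r2<-Mul1  regs: r0:Add2,r1:Add1,r2:Mul1,r3:2,r4:2
  c4: CDB Add1=4; issue SUB r0<-Add1  regs: r0:Add1,r1:4,r2:Mul1,r3:2,r4:2
  c5: issue MUL r0<-Mul2  regs: r0:Mul2,r1:4,r2:Mul1,r3:2,r4:2
  c6: stall  regs: r0:Mul2,r1:4,r2:Mul1,r3:2,r4:2
  c7: CDB Add2=2; stall  regs: r0:Mul2,r1:4,r2:Mul1,r3:2,r4:2
  c8: CDB Mul1=4; issue MUL r3<-Mul1  regs: r0:Mul2,r1:4,r2:4,r3:Mul1,r4:2
  c9: stall  regs: r0:Mul2,r1:4,r2:4,r3:Mul1,r4:2
  c10: CDB Add1=2; stall  regs: r0:Mul2,r1:4,r2:4,r3:Mul1,r4:2
  c11: stall  regs: r0:Mul2,r1:4,r2:4,r3:Mul1,r4:2
  c12: stall  regs: r0:Mul2,r1:4,r2:4,r3:Mul1,r4:2
  c13: CDB Mul1=4; issue MUL r0<-Mul1  regs: r0:Mul1,r1:4,r2:4,r3:4,r4:2
  c14: issue SUB r1<-Add1  regs: r0:Mul1,r1:Add1,r2:4,r3:4,r4:2
  c15: CDB Mul2=4  regs: r0:Mul1,r1:Add1,r2:4,r3:4,r4:2
  c16: -  regs: r0:Mul1,r1:Add1,r2:4,r3:4,r4:2
  c17: CDB Add1=2  regs: r0:Mul1,r1:2,r2:4,r3:4,r4:2
  c18: -  regs: r0:Mul1,r1:2,r2:4,r3:4,r4:2
  c19: -  regs: r0:Mul1,r1:2,r2:4,r3:4,r4:2
  c20: CDB Mul1=16  regs: r0:16,r1:2,r2:4,r3:4,r4:2

STATUS = VALUE 16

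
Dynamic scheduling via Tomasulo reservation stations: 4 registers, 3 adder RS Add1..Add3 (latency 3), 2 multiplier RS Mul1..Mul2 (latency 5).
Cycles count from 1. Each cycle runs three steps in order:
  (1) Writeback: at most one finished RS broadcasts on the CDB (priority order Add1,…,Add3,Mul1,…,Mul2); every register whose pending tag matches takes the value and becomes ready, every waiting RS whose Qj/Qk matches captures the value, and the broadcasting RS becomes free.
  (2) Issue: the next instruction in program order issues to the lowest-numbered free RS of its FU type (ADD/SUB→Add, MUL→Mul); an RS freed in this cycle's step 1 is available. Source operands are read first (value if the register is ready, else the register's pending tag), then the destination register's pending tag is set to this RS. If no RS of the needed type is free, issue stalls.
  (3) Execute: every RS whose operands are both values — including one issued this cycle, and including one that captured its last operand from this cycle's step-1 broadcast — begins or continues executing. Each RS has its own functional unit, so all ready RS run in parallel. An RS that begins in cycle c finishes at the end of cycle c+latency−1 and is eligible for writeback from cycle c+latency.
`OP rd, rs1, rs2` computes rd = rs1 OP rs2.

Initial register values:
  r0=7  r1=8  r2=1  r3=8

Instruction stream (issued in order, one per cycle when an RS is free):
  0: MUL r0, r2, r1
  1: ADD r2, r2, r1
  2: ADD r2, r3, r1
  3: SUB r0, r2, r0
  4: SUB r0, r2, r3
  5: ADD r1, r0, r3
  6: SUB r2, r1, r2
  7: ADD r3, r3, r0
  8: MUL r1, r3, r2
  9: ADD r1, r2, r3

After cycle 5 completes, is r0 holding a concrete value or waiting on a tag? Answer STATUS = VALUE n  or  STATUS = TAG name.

  c1: issue MUL r0<-Mul1  regs: r0:Mul1,r1:8,r2:1,r3:8
  c2: issue ADD r2<-Add1  regs: r0:Mul1,r1:8,r2:Add1,r3:8
  c3: issue ADD r2<-Add2  regs: r0:Mul1,r1:8,r2:Add2,r3:8
  c4: issue SUB r0<-Add3  regs: r0:Add3,r1:8,r2:Add2,r3:8
  c5: CDB Add1=9; issue SUB r0<-Add1  regs: r0:Add1,r1:8,r2:Add2,r3:8

STATUS = TAG Add1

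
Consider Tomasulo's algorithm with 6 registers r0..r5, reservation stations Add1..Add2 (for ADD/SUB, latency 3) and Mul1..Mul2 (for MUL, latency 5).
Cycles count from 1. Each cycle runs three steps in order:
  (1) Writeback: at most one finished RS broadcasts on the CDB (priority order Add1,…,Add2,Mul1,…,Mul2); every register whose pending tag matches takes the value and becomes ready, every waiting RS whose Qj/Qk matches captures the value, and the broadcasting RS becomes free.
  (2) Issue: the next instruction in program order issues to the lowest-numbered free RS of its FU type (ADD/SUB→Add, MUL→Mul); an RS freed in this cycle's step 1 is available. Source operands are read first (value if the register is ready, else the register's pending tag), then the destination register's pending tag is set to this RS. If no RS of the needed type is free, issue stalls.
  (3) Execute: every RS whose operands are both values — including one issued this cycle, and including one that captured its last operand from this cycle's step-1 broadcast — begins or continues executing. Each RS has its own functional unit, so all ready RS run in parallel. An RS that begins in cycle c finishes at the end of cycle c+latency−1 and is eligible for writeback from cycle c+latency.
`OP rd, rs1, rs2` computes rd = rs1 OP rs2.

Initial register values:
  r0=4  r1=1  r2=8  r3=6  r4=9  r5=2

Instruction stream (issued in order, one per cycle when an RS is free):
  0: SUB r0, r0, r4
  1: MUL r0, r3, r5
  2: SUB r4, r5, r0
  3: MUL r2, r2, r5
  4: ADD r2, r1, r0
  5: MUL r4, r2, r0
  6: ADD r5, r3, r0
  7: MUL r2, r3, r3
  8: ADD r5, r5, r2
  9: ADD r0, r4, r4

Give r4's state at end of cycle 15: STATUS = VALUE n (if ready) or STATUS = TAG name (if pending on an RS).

cycle 1: issue SUB r0<-Add1 // r0:Add1,r1:1,r2:8,r3:6,r4:9,r5:2
cycle 2: issue MUL r0<-Mul1 // r0:Mul1,r1:1,r2:8,r3:6,r4:9,r5:2
cycle 3: issue SUB r4<-Add2 // r0:Mul1,r1:1,r2:8,r3:6,r4:Add2,r5:2
cycle 4: CDB Add1=-5; issue MUL r2<-Mul2 // r0:Mul1,r1:1,r2:Mul2,r3:6,r4:Add2,r5:2
cycle 5: issue ADD r2<-Add1 // r0:Mul1,r1:1,r2:Add1,r3:6,r4:Add2,r5:2
cycle 6: stall // r0:Mul1,r1:1,r2:Add1,r3:6,r4:Add2,r5:2
cycle 7: CDB Mul1=12; issue MUL r4<-Mul1 // r0:12,r1:1,r2:Add1,r3:6,r4:Mul1,r5:2
cycle 8: stall // r0:12,r1:1,r2:Add1,r3:6,r4:Mul1,r5:2
cycle 9: CDB Mul2=16; stall // r0:12,r1:1,r2:Add1,r3:6,r4:Mul1,r5:2
cycle 10: CDB Add1=13; issue ADD r5<-Add1 // r0:12,r1:1,r2:13,r3:6,r4:Mul1,r5:Add1
cycle 11: CDB Add2=-10; issue MUL r2<-Mul2 // r0:12,r1:1,r2:Mul2,r3:6,r4:Mul1,r5:Add1
cycle 12: issue ADD r5<-Add2 // r0:12,r1:1,r2:Mul2,r3:6,r4:Mul1,r5:Add2
cycle 13: CDB Add1=18; issue ADD r0<-Add1 // r0:Add1,r1:1,r2:Mul2,r3:6,r4:Mul1,r5:Add2
cycle 14: - // r0:Add1,r1:1,r2:Mul2,r3:6,r4:Mul1,r5:Add2
cycle 15: CDB Mul1=156 // r0:Add1,r1:1,r2:Mul2,r3:6,r4:156,r5:Add2

STATUS = VALUE 156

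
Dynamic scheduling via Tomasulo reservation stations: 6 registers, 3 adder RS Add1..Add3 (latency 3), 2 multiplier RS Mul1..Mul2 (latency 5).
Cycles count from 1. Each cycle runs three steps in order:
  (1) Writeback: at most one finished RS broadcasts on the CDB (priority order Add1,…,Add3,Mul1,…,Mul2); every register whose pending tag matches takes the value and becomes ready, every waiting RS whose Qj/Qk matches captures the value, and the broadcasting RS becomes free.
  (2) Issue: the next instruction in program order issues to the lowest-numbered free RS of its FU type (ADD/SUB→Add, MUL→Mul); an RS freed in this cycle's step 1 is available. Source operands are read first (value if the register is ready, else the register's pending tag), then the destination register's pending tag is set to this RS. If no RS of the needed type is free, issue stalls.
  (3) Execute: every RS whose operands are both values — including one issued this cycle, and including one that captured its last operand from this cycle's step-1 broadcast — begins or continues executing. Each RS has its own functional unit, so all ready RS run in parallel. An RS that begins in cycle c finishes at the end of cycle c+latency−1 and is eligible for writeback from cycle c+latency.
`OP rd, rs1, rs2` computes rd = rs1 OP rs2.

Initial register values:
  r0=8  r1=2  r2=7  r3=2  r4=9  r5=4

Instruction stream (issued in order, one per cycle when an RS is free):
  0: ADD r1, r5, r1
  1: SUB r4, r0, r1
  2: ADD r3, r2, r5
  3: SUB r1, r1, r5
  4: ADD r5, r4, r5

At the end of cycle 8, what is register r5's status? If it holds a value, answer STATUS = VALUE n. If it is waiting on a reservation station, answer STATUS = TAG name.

STATUS = TAG Add3

cycle 1: issue ADD r1<-Add1 // r0:8,r1:Add1,r2:7,r3:2,r4:9,r5:4
cycle 2: issue SUB r4<-Add2 // r0:8,r1:Add1,r2:7,r3:2,r4:Add2,r5:4
cycle 3: issue ADD r3<-Add3 // r0:8,r1:Add1,r2:7,r3:Add3,r4:Add2,r5:4
cycle 4: CDB Add1=6; issue SUB r1<-Add1 // r0:8,r1:Add1,r2:7,r3:Add3,r4:Add2,r5:4
cycle 5: stall // r0:8,r1:Add1,r2:7,r3:Add3,r4:Add2,r5:4
cycle 6: CDB Add3=11; issue ADD r5<-Add3 // r0:8,r1:Add1,r2:7,r3:11,r4:Add2,r5:Add3
cycle 7: CDB Add1=2 // r0:8,r1:2,r2:7,r3:11,r4:Add2,r5:Add3
cycle 8: CDB Add2=2 // r0:8,r1:2,r2:7,r3:11,r4:2,r5:Add3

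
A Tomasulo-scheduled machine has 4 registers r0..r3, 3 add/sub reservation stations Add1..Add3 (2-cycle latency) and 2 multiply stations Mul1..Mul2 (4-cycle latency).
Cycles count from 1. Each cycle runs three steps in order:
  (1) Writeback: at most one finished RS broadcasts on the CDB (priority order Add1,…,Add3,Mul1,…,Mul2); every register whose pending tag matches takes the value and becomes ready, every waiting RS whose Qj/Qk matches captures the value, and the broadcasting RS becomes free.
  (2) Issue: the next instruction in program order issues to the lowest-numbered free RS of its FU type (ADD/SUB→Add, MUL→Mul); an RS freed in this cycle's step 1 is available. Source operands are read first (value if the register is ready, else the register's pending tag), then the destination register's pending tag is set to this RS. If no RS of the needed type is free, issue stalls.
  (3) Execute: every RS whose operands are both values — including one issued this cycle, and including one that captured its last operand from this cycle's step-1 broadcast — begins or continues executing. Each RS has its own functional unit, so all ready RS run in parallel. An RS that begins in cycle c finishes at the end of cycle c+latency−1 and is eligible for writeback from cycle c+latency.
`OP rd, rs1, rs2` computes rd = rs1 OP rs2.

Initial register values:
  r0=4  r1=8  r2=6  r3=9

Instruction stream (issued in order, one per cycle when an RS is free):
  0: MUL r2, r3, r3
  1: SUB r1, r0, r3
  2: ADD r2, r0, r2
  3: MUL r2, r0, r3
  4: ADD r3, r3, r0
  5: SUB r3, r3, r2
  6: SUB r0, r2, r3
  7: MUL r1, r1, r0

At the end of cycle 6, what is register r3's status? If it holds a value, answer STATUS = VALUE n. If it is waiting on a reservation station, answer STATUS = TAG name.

STATUS = TAG Add3

c1: issue MUL r2<-Mul1 | r0:4,r1:8,r2:Mul1,r3:9
c2: issue SUB r1<-Add1 | r0:4,r1:Add1,r2:Mul1,r3:9
c3: issue ADD r2<-Add2 | r0:4,r1:Add1,r2:Add2,r3:9
c4: CDB Add1=-5; issue MUL r2<-Mul2 | r0:4,r1:-5,r2:Mul2,r3:9
c5: CDB Mul1=81; issue ADD r3<-Add1 | r0:4,r1:-5,r2:Mul2,r3:Add1
c6: issue SUB r3<-Add3 | r0:4,r1:-5,r2:Mul2,r3:Add3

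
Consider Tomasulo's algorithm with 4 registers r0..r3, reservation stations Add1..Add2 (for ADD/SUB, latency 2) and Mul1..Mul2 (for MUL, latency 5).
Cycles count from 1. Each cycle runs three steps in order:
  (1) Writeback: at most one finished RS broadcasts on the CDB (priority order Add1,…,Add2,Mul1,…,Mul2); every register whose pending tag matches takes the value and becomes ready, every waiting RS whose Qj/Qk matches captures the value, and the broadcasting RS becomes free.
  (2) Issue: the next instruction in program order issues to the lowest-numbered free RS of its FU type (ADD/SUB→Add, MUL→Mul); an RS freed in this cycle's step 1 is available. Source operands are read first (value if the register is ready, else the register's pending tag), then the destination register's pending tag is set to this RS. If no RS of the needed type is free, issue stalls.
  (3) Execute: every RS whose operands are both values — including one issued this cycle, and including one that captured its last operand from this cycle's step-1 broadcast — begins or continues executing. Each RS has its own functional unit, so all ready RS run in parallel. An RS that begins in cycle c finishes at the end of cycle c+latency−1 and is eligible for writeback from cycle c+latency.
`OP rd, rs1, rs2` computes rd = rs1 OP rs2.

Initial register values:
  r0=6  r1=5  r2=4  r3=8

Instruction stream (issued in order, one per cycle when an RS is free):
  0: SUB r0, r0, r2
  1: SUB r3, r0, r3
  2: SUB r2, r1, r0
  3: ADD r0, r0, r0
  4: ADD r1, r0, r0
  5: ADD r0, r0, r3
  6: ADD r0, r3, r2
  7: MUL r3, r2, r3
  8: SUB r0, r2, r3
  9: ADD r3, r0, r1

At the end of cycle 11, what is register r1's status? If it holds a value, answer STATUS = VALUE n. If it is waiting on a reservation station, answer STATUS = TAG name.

STATUS = VALUE 8

cycle 1: issue SUB r0<-Add1 // r0:Add1,r1:5,r2:4,r3:8
cycle 2: issue SUB r3<-Add2 // r0:Add1,r1:5,r2:4,r3:Add2
cycle 3: CDB Add1=2; issue SUB r2<-Add1 // r0:2,r1:5,r2:Add1,r3:Add2
cycle 4: stall // r0:2,r1:5,r2:Add1,r3:Add2
cycle 5: CDB Add1=3; issue ADD r0<-Add1 // r0:Add1,r1:5,r2:3,r3:Add2
cycle 6: CDB Add2=-6; issue ADD r1<-Add2 // r0:Add1,r1:Add2,r2:3,r3:-6
cycle 7: CDB Add1=4; issue ADD r0<-Add1 // r0:Add1,r1:Add2,r2:3,r3:-6
cycle 8: stall // r0:Add1,r1:Add2,r2:3,r3:-6
cycle 9: CDB Add1=-2; issue ADD r0<-Add1 // r0:Add1,r1:Add2,r2:3,r3:-6
cycle 10: CDB Add2=8; issue MUL r3<-Mul1 // r0:Add1,r1:8,r2:3,r3:Mul1
cycle 11: CDB Add1=-3; issue SUB r0<-Add1 // r0:Add1,r1:8,r2:3,r3:Mul1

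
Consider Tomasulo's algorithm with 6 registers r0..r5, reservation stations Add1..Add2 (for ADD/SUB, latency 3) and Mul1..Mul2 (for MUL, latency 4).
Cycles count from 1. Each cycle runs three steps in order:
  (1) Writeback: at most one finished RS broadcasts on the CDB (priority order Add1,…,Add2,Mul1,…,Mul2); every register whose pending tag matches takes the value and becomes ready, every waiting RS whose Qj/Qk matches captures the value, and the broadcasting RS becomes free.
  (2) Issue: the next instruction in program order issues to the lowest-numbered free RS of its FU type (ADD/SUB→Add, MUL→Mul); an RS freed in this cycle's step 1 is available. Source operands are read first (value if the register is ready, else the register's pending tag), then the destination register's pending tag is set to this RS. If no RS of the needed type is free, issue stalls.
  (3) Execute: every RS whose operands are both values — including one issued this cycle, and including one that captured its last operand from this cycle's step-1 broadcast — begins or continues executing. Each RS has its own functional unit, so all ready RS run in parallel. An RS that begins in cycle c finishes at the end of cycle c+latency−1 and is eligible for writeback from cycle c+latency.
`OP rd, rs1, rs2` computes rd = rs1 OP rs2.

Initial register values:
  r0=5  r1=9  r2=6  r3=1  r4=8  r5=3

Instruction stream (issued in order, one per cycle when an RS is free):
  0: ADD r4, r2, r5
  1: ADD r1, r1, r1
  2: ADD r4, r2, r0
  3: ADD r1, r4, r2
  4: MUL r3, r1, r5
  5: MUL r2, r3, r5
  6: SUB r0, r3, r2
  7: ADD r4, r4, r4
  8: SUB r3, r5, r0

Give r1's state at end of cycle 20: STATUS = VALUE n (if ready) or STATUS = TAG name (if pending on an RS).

STATUS = VALUE 17

c1: issue ADD r4<-Add1 | r0:5,r1:9,r2:6,r3:1,r4:Add1,r5:3
c2: issue ADD r1<-Add2 | r0:5,r1:Add2,r2:6,r3:1,r4:Add1,r5:3
c3: stall | r0:5,r1:Add2,r2:6,r3:1,r4:Add1,r5:3
c4: CDB Add1=9; issue ADD r4<-Add1 | r0:5,r1:Add2,r2:6,r3:1,r4:Add1,r5:3
c5: CDB Add2=18; issue ADD r1<-Add2 | r0:5,r1:Add2,r2:6,r3:1,r4:Add1,r5:3
c6: issue MUL r3<-Mul1 | r0:5,r1:Add2,r2:6,r3:Mul1,r4:Add1,r5:3
c7: CDB Add1=11; issue MUL r2<-Mul2 | r0:5,r1:Add2,r2:Mul2,r3:Mul1,r4:11,r5:3
c8: issue SUB r0<-Add1 | r0:Add1,r1:Add2,r2:Mul2,r3:Mul1,r4:11,r5:3
c9: stall | r0:Add1,r1:Add2,r2:Mul2,r3:Mul1,r4:11,r5:3
c10: CDB Add2=17; issue ADD r4<-Add2 | r0:Add1,r1:17,r2:Mul2,r3:Mul1,r4:Add2,r5:3
c11: stall | r0:Add1,r1:17,r2:Mul2,r3:Mul1,r4:Add2,r5:3
c12: stall | r0:Add1,r1:17,r2:Mul2,r3:Mul1,r4:Add2,r5:3
c13: CDB Add2=22; issue SUB r3<-Add2 | r0:Add1,r1:17,r2:Mul2,r3:Add2,r4:22,r5:3
c14: CDB Mul1=51 | r0:Add1,r1:17,r2:Mul2,r3:Add2,r4:22,r5:3
c15: - | r0:Add1,r1:17,r2:Mul2,r3:Add2,r4:22,r5:3
c16: - | r0:Add1,r1:17,r2:Mul2,r3:Add2,r4:22,r5:3
c17: - | r0:Add1,r1:17,r2:Mul2,r3:Add2,r4:22,r5:3
c18: CDB Mul2=153 | r0:Add1,r1:17,r2:153,r3:Add2,r4:22,r5:3
c19: - | r0:Add1,r1:17,r2:153,r3:Add2,r4:22,r5:3
c20: - | r0:Add1,r1:17,r2:153,r3:Add2,r4:22,r5:3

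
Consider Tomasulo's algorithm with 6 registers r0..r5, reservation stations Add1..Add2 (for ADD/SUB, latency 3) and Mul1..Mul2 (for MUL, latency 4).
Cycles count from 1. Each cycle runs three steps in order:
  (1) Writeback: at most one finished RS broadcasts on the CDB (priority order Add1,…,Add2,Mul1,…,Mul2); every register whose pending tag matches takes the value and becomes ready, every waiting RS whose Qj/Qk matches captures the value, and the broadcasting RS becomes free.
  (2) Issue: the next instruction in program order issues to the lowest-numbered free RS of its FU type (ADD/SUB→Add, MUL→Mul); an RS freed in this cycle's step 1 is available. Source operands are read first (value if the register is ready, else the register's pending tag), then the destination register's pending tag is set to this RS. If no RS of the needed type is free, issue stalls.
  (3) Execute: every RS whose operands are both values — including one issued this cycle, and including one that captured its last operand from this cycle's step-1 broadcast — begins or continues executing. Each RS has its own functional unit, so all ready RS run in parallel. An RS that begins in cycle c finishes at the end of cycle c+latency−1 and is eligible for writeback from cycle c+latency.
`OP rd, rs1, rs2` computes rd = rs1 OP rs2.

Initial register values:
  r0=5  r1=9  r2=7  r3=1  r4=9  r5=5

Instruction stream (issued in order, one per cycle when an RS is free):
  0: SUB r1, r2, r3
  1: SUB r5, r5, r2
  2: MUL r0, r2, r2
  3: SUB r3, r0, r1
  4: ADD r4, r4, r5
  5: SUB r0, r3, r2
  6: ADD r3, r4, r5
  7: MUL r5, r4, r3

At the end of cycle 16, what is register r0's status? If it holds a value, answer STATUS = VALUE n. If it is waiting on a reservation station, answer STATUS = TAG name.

c1: issue SUB r1<-Add1 | r0:5,r1:Add1,r2:7,r3:1,r4:9,r5:5
c2: issue SUB r5<-Add2 | r0:5,r1:Add1,r2:7,r3:1,r4:9,r5:Add2
c3: issue MUL r0<-Mul1 | r0:Mul1,r1:Add1,r2:7,r3:1,r4:9,r5:Add2
c4: CDB Add1=6; issue SUB r3<-Add1 | r0:Mul1,r1:6,r2:7,r3:Add1,r4:9,r5:Add2
c5: CDB Add2=-2; issue ADD r4<-Add2 | r0:Mul1,r1:6,r2:7,r3:Add1,r4:Add2,r5:-2
c6: stall | r0:Mul1,r1:6,r2:7,r3:Add1,r4:Add2,r5:-2
c7: CDB Mul1=49; stall | r0:49,r1:6,r2:7,r3:Add1,r4:Add2,r5:-2
c8: CDB Add2=7; issue SUB r0<-Add2 | r0:Add2,r1:6,r2:7,r3:Add1,r4:7,r5:-2
c9: stall | r0:Add2,r1:6,r2:7,r3:Add1,r4:7,r5:-2
c10: CDB Add1=43; issue ADD r3<-Add1 | r0:Add2,r1:6,r2:7,r3:Add1,r4:7,r5:-2
c11: issue MUL r5<-Mul1 | r0:Add2,r1:6,r2:7,r3:Add1,r4:7,r5:Mul1
c12: - | r0:Add2,r1:6,r2:7,r3:Add1,r4:7,r5:Mul1
c13: CDB Add1=5 | r0:Add2,r1:6,r2:7,r3:5,r4:7,r5:Mul1
c14: CDB Add2=36 | r0:36,r1:6,r2:7,r3:5,r4:7,r5:Mul1
c15: - | r0:36,r1:6,r2:7,r3:5,r4:7,r5:Mul1
c16: - | r0:36,r1:6,r2:7,r3:5,r4:7,r5:Mul1

STATUS = VALUE 36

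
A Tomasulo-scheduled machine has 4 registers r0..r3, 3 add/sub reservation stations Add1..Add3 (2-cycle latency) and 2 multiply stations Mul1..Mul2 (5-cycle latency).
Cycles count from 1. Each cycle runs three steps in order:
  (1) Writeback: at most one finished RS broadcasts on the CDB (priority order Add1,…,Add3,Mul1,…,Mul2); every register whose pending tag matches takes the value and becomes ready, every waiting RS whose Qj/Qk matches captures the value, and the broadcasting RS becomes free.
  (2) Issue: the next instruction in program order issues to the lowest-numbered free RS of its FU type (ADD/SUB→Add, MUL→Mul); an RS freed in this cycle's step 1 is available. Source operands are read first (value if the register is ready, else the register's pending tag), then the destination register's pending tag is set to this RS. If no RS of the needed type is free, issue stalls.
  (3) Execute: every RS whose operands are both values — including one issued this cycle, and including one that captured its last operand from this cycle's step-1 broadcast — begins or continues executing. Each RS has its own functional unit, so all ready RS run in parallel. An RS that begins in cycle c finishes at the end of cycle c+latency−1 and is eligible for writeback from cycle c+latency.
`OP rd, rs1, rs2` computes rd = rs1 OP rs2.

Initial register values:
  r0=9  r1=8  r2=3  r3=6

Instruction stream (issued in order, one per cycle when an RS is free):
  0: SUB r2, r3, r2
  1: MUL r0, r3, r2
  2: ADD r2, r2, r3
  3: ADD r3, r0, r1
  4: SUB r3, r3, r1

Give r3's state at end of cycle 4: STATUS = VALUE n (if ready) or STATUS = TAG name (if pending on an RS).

STATUS = TAG Add2

c1: issue SUB r2<-Add1 | r0:9,r1:8,r2:Add1,r3:6
c2: issue MUL r0<-Mul1 | r0:Mul1,r1:8,r2:Add1,r3:6
c3: CDB Add1=3; issue ADD r2<-Add1 | r0:Mul1,r1:8,r2:Add1,r3:6
c4: issue ADD r3<-Add2 | r0:Mul1,r1:8,r2:Add1,r3:Add2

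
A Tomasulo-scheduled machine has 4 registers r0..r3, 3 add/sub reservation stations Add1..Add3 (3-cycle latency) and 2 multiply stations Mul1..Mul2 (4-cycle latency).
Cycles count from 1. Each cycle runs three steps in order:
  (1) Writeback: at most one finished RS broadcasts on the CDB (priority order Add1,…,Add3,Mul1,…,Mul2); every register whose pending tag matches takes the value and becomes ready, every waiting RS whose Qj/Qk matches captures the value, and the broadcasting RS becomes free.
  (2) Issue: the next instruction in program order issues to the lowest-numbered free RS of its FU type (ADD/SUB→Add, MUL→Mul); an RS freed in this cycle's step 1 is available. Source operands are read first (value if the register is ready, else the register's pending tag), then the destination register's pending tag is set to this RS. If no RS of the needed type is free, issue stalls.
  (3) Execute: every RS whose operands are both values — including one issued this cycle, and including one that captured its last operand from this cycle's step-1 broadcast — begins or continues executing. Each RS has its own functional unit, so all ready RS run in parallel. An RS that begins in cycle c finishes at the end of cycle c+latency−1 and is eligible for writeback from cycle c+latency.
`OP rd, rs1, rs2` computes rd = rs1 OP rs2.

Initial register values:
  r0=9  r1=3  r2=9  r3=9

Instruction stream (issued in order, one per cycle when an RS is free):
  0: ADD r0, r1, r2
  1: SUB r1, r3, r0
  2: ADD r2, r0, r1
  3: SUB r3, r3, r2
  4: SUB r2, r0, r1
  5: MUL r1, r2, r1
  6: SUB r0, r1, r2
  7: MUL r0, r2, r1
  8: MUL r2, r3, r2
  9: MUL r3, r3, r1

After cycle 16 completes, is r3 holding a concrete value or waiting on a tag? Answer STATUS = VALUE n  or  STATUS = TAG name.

STATUS = VALUE 0

cycle 1: issue ADD r0<-Add1 // r0:Add1,r1:3,r2:9,r3:9
cycle 2: issue SUB r1<-Add2 // r0:Add1,r1:Add2,r2:9,r3:9
cycle 3: issue ADD r2<-Add3 // r0:Add1,r1:Add2,r2:Add3,r3:9
cycle 4: CDB Add1=12; issue SUB r3<-Add1 // r0:12,r1:Add2,r2:Add3,r3:Add1
cycle 5: stall // r0:12,r1:Add2,r2:Add3,r3:Add1
cycle 6: stall // r0:12,r1:Add2,r2:Add3,r3:Add1
cycle 7: CDB Add2=-3; issue SUB r2<-Add2 // r0:12,r1:-3,r2:Add2,r3:Add1
cycle 8: issue MUL r1<-Mul1 // r0:12,r1:Mul1,r2:Add2,r3:Add1
cycle 9: stall // r0:12,r1:Mul1,r2:Add2,r3:Add1
cycle 10: CDB Add2=15; issue SUB r0<-Add2 // r0:Add2,r1:Mul1,r2:15,r3:Add1
cycle 11: CDB Add3=9; issue MUL r0<-Mul2 // r0:Mul2,r1:Mul1,r2:15,r3:Add1
cycle 12: stall // r0:Mul2,r1:Mul1,r2:15,r3:Add1
cycle 13: stall // r0:Mul2,r1:Mul1,r2:15,r3:Add1
cycle 14: CDB Add1=0; stall // r0:Mul2,r1:Mul1,r2:15,r3:0
cycle 15: CDB Mul1=-45; issue MUL r2<-Mul1 // r0:Mul2,r1:-45,r2:Mul1,r3:0
cycle 16: stall // r0:Mul2,r1:-45,r2:Mul1,r3:0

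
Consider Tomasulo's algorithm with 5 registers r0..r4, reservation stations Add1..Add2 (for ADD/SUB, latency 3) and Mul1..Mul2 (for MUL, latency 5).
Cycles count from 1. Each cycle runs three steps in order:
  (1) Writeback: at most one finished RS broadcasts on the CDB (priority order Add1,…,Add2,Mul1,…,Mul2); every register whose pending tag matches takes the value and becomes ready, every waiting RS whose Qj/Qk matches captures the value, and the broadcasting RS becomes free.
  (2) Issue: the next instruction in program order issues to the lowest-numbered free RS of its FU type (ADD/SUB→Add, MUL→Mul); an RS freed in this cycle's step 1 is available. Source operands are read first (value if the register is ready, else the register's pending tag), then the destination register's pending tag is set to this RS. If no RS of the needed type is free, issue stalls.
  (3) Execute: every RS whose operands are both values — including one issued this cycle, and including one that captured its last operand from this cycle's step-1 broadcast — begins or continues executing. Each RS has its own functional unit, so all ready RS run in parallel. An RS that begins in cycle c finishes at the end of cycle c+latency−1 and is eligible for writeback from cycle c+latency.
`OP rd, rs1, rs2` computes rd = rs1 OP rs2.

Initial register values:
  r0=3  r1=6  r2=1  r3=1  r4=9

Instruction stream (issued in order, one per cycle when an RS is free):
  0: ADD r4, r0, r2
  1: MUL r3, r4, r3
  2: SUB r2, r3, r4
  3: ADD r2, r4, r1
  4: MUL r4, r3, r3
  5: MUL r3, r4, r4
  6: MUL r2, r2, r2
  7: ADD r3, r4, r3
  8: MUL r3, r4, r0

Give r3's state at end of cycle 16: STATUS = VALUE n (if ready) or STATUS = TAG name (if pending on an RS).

  c1: issue ADD r4<-Add1  regs: r0:3,r1:6,r2:1,r3:1,r4:Add1
  c2: issue MUL r3<-Mul1  regs: r0:3,r1:6,r2:1,r3:Mul1,r4:Add1
  c3: issue SUB r2<-Add2  regs: r0:3,r1:6,r2:Add2,r3:Mul1,r4:Add1
  c4: CDB Add1=4; issue ADD r2<-Add1  regs: r0:3,r1:6,r2:Add1,r3:Mul1,r4:4
  c5: issue MUL r4<-Mul2  regs: r0:3,r1:6,r2:Add1,r3:Mul1,r4:Mul2
  c6: stall  regs: r0:3,r1:6,r2:Add1,r3:Mul1,r4:Mul2
  c7: CDB Add1=10; stall  regs: r0:3,r1:6,r2:10,r3:Mul1,r4:Mul2
  c8: stall  regs: r0:3,r1:6,r2:10,r3:Mul1,r4:Mul2
  c9: CDB Mul1=4; issue MUL r3<-Mul1  regs: r0:3,r1:6,r2:10,r3:Mul1,r4:Mul2
  c10: stall  regs: r0:3,r1:6,r2:10,r3:Mul1,r4:Mul2
  c11: stall  regs: r0:3,r1:6,r2:10,r3:Mul1,r4:Mul2
  c12: CDB Add2=0; stall  regs: r0:3,r1:6,r2:10,r3:Mul1,r4:Mul2
  c13: stall  regs: r0:3,r1:6,r2:10,r3:Mul1,r4:Mul2
  c14: CDB Mul2=16; issue MUL r2<-Mul2  regs: r0:3,r1:6,r2:Mul2,r3:Mul1,r4:16
  c15: issue ADD r3<-Add1  regs: r0:3,r1:6,r2:Mul2,r3:Add1,r4:16
  c16: stall  regs: r0:3,r1:6,r2:Mul2,r3:Add1,r4:16

STATUS = TAG Add1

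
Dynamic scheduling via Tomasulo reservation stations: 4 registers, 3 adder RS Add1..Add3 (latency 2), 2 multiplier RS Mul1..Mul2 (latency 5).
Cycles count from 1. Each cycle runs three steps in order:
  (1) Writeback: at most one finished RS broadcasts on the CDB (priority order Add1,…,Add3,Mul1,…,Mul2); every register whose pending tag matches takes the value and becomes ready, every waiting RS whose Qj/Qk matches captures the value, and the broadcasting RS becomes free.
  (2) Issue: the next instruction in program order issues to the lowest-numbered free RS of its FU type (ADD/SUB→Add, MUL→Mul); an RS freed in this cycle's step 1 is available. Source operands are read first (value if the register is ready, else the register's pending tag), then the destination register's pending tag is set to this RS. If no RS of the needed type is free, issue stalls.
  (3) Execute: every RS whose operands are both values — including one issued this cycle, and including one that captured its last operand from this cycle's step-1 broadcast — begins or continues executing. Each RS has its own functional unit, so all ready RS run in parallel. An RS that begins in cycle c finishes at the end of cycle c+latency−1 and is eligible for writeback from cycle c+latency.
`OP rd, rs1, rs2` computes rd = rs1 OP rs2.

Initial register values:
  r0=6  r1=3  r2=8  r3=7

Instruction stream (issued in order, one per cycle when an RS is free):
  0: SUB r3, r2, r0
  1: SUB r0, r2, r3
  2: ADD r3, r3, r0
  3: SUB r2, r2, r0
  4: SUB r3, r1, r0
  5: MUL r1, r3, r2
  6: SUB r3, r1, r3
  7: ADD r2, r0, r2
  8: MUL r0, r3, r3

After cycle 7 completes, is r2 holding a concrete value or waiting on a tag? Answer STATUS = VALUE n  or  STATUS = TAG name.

STATUS = TAG Add3

c1: issue SUB r3<-Add1 | r0:6,r1:3,r2:8,r3:Add1
c2: issue SUB r0<-Add2 | r0:Add2,r1:3,r2:8,r3:Add1
c3: CDB Add1=2; issue ADD r3<-Add1 | r0:Add2,r1:3,r2:8,r3:Add1
c4: issue SUB r2<-Add3 | r0:Add2,r1:3,r2:Add3,r3:Add1
c5: CDB Add2=6; issue SUB r3<-Add2 | r0:6,r1:3,r2:Add3,r3:Add2
c6: issue MUL r1<-Mul1 | r0:6,r1:Mul1,r2:Add3,r3:Add2
c7: CDB Add1=8; issue SUB r3<-Add1 | r0:6,r1:Mul1,r2:Add3,r3:Add1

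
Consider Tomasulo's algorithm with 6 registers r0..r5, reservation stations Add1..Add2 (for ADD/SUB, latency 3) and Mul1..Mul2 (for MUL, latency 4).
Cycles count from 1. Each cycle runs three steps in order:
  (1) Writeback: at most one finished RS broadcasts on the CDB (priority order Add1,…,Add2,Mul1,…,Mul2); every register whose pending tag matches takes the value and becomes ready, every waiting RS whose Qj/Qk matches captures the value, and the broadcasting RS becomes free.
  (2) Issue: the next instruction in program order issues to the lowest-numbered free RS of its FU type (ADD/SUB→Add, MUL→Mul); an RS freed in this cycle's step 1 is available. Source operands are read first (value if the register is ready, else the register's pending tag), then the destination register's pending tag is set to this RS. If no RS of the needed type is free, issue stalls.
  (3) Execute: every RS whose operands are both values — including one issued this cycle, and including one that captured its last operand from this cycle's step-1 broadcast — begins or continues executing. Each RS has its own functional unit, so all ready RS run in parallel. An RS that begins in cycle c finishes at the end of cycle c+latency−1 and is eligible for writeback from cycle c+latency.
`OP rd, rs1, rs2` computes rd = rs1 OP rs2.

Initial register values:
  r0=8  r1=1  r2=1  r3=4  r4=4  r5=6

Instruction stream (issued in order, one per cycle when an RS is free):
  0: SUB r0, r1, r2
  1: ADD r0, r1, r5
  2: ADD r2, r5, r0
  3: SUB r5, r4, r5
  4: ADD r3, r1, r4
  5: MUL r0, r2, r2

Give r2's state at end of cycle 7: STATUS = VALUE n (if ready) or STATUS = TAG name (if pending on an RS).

  c1: issue SUB r0<-Add1  regs: r0:Add1,r1:1,r2:1,r3:4,r4:4,r5:6
  c2: issue ADD r0<-Add2  regs: r0:Add2,r1:1,r2:1,r3:4,r4:4,r5:6
  c3: stall  regs: r0:Add2,r1:1,r2:1,r3:4,r4:4,r5:6
  c4: CDB Add1=0; issue ADD r2<-Add1  regs: r0:Add2,r1:1,r2:Add1,r3:4,r4:4,r5:6
  c5: CDB Add2=7; issue SUB r5<-Add2  regs: r0:7,r1:1,r2:Add1,r3:4,r4:4,r5:Add2
  c6: stall  regs: r0:7,r1:1,r2:Add1,r3:4,r4:4,r5:Add2
  c7: stall  regs: r0:7,r1:1,r2:Add1,r3:4,r4:4,r5:Add2

STATUS = TAG Add1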